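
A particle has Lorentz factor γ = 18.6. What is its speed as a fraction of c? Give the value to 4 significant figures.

β = √(1 − 1/γ²) = √(1 − 1/18.6²) = √(0.997109) = 0.9986

β ≈ 0.9986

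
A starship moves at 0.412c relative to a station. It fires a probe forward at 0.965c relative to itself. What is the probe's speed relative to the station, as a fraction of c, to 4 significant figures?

Relativistic velocity addition: u = (u' + v)/(1 + u'v/c²)
= (0.965 + 0.412)/(1 + 0.965×0.412) = 1.377/1.39758 = 0.9853

u ≈ 0.9853c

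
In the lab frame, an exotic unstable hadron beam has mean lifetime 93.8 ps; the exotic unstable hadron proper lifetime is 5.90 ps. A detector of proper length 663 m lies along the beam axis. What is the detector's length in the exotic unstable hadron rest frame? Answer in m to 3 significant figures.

Time dilation ⇒ γ = Δt/τ₀ = 93.8/5.90 = 15.898
Length contraction: L = L₀/γ = 663/15.898 = 41.7 m

L ≈ 41.7 m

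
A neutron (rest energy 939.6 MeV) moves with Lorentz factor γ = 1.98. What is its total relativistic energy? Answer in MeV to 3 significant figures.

E ≈ 1860 MeV

γ = 1.98 (given)
E = γm₀c² = 1.98 × 939.6 MeV = 1860 MeV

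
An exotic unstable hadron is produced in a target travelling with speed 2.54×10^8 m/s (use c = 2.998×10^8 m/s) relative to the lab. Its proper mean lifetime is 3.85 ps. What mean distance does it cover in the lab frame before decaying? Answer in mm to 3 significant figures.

d ≈ 1.84 mm

β = v/c = 2.54×10^8 / 2.998×10^8 = 0.84723
γ = 1/√(1 − 0.84723²) = 1.8824
Dilated lifetime: Δt = γτ₀ = 1.8824 × 3.85 ps = 7.2474 ps
d = vΔt = 0.84723c × 7.2474 ps = 2.5400×10^8 m/s × 7.2474×10^-12 s = 1.84 mm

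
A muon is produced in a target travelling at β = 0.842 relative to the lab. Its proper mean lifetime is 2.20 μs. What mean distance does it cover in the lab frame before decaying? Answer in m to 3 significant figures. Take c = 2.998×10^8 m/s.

d ≈ 1030 m

γ = 1/√(1 − 0.842²) = 1.8536
Dilated lifetime: Δt = γτ₀ = 1.8536 × 2.20 μs = 4.0780 μs
d = vΔt = 0.842c × 4.0780 μs = 2.5243×10^8 m/s × 4.0780×10^-6 s = 1030 m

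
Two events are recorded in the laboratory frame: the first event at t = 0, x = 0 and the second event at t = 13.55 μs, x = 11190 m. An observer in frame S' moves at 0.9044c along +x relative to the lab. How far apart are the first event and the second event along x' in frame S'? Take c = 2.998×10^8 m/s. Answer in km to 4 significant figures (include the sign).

γ = 1/√(1 − 0.9044²) = 2.34365
Δx' = γ(Δx − vΔt) = 2.34365 × (11190 m − 0.9044×(2.998×10^8 m/s)×13.55×10^-6 s)
= 2.34365 × (7516.06 m) = 17.61 km

Δx' ≈ 17.61 km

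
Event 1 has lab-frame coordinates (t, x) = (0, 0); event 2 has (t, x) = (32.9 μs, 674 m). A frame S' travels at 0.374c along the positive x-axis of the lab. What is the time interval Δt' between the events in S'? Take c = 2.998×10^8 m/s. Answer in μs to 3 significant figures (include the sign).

γ = 1/√(1 − 0.374²) = 1.0783
Δt' = γ(Δt − vΔx/c²) = 1.0783 × (32.9 μs − 0.374×674 m / (2.998×10^8 m/s))
= 1.0783 × (32.059 μs) = 34.6 μs

Δt' ≈ 34.6 μs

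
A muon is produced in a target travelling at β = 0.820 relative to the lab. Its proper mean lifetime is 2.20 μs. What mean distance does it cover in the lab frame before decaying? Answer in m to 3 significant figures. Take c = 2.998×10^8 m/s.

d ≈ 945 m

γ = 1/√(1 − 0.820²) = 1.7471
Dilated lifetime: Δt = γτ₀ = 1.7471 × 2.20 μs = 3.8437 μs
d = vΔt = 0.820c × 3.8437 μs = 2.4584×10^8 m/s × 3.8437×10^-6 s = 945 m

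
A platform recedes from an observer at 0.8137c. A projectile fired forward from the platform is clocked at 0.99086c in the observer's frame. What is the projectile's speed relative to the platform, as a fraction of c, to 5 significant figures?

Inverse velocity addition: u' = (u − v)/(1 − uv/c²)
= (0.99086 − 0.8137)/(1 − 0.99086×0.8137) = 0.17716/0.1937372 = 0.91443

u' ≈ 0.91443c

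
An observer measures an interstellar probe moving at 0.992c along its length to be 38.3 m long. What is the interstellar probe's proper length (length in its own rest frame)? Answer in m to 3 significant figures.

γ = 1/√(1 − 0.992²) = 7.9216
L₀ = γL = 7.9216 × 38.3 = 303 m

L₀ ≈ 303 m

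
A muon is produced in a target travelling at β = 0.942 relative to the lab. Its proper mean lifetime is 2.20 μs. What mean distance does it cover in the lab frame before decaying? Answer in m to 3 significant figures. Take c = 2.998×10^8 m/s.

γ = 1/√(1 − 0.942²) = 2.9796
Dilated lifetime: Δt = γτ₀ = 2.9796 × 2.20 μs = 6.5552 μs
d = vΔt = 0.942c × 6.5552 μs = 2.8241×10^8 m/s × 6.5552×10^-6 s = 1850 m

d ≈ 1850 m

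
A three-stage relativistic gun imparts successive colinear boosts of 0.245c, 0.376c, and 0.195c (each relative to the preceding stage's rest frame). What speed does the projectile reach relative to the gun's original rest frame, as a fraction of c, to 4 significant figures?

Compose boost 2: (0.376 + 0.245)/(1 + 0.376×0.245) = 0.6210/1.09212 = 0.568619
Compose boost 3: (0.195 + 0.568619)/(1 + 0.195×0.568619) = 0.763619/1.11088 = 0.6874

u ≈ 0.6874c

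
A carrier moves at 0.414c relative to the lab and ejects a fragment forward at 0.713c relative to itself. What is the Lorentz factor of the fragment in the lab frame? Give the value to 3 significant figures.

γ ≈ 2.03

u_lab = (0.713 + 0.414)/(1 + 0.713×0.414) = 1.127/1.29518 = 0.870148
γ = 1/√(1 − 0.870148²) = 2.03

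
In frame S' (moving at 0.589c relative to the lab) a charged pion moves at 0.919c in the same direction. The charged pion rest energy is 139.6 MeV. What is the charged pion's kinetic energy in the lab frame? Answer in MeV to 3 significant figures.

K ≈ 536 MeV

u_lab = (0.919 + 0.589)/(1 + 0.919×0.589) = 0.978401
γ = 1/√(1 − 0.978401²) = 4.8375
K = (γ − 1)m₀c² = (4.8375 − 1) × 139.6 = 3.8375 × 139.6 = 536 MeV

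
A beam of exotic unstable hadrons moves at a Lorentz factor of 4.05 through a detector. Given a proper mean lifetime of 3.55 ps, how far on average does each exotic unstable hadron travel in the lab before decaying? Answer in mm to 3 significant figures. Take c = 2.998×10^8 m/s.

d ≈ 4.18 mm

β = √(1 − 1/γ²) = √(1 − 1/4.05²) = 0.96904
Dilated lifetime: Δt = γτ₀ = 4.05 × 3.55 ps = 14.377 ps
d = vΔt = 0.96904c × 14.377 ps = 2.9052×10^8 m/s × 1.4377×10^-11 s = 4.18 mm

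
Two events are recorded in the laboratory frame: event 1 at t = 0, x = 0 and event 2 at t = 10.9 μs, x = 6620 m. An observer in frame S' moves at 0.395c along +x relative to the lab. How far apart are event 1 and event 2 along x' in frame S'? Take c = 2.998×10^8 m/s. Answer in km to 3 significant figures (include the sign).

Δx' ≈ 5.80 km

γ = 1/√(1 − 0.395²) = 1.0885
Δx' = γ(Δx − vΔt) = 1.0885 × (6620 m − 0.395×(2.998×10^8 m/s)×10.9×10^-6 s)
= 1.0885 × (5329.2 m) = 5.80 km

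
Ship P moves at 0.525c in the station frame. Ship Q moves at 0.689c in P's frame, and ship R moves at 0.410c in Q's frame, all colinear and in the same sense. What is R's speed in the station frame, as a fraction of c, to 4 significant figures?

Compose boost 2: (0.689 + 0.525)/(1 + 0.689×0.525) = 1.214/1.36172 = 0.891516
Compose boost 3: (0.410 + 0.891516)/(1 + 0.410×0.891516) = 1.30152/1.36552 = 0.9531

u ≈ 0.9531c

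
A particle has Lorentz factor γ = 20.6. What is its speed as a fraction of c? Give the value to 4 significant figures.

β = √(1 − 1/γ²) = √(1 − 1/20.6²) = √(0.997644) = 0.9988

β ≈ 0.9988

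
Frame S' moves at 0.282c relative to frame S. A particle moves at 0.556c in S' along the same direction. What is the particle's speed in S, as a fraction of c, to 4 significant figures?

Relativistic velocity addition: u = (u' + v)/(1 + u'v/c²)
= (0.556 + 0.282)/(1 + 0.556×0.282) = 0.8380/1.15679 = 0.7244

u ≈ 0.7244c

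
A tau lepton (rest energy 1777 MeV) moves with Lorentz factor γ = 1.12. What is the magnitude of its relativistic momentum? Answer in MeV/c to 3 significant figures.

p ≈ 896 MeV/c

β = √(1 − 1/γ²) = √(1 − 1/1.12²) = 0.45034
p = γβm₀c = 1.12 × 0.45034 × 1777 MeV/c = 896 MeV/c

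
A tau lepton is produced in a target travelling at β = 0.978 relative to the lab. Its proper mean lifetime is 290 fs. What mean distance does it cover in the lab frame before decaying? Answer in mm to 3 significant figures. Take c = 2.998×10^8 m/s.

d ≈ 0.408 mm

γ = 1/√(1 − 0.978²) = 4.7938
Dilated lifetime: Δt = γτ₀ = 4.7938 × 290 fs = 1390.2 fs
d = vΔt = 0.978c × 1390.2 fs = 2.9320×10^8 m/s × 1.3902×10^-12 s = 0.408 mm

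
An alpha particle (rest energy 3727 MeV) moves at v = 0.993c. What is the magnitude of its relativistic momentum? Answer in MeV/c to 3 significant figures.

γ = 1/√(1 − 0.993²) = 8.4664
p = γβm₀c = 8.4664 × 0.993 × 3727 MeV/c = 31300 MeV/c

p ≈ 31300 MeV/c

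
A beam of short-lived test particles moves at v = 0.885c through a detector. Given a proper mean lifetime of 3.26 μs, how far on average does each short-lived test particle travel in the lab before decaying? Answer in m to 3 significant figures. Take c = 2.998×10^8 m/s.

γ = 1/√(1 − 0.885²) = 2.1478
Dilated lifetime: Δt = γτ₀ = 2.1478 × 3.26 μs = 7.0019 μs
d = vΔt = 0.885c × 7.0019 μs = 2.6532×10^8 m/s × 7.0019×10^-6 s = 1860 m

d ≈ 1860 m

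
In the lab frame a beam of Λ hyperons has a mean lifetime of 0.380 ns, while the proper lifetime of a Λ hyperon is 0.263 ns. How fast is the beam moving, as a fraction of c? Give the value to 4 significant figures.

β ≈ 0.7218

γ = Δt/τ₀ = 0.380/0.263 = 1.44487
β = √(1 − 1/γ²) = √(1 − 1/1.44487²) = 0.7218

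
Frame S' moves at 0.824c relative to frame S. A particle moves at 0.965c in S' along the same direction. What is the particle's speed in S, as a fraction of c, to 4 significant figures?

u ≈ 0.9966c

Relativistic velocity addition: u = (u' + v)/(1 + u'v/c²)
= (0.965 + 0.824)/(1 + 0.965×0.824) = 1.789/1.79516 = 0.9966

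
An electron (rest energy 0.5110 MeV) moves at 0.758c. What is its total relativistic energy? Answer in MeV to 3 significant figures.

γ = 1/√(1 − 0.758²) = 1.5331
E = γm₀c² = 1.5331 × 0.5110 MeV = 0.783 MeV

E ≈ 0.783 MeV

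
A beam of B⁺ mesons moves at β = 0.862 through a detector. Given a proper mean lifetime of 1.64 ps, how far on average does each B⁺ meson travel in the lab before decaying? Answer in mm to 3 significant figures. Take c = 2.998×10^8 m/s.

d ≈ 0.836 mm

γ = 1/√(1 − 0.862²) = 1.9727
Dilated lifetime: Δt = γτ₀ = 1.9727 × 1.64 ps = 3.2353 ps
d = vΔt = 0.862c × 3.2353 ps = 2.5843×10^8 m/s × 3.2353×10^-12 s = 0.836 mm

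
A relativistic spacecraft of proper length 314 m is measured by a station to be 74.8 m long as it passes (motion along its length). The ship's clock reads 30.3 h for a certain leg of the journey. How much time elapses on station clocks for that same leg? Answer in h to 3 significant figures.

Length contraction ⇒ γ = L₀/L = 314/74.8 = 4.1979
Time dilation: Δt = γτ₀ = 4.1979 × 30.3 h = 127 h

Δt ≈ 127 h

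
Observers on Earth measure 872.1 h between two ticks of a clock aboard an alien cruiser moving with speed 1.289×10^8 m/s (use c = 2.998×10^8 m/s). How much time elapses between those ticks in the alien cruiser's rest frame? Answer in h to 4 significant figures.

β = v/c = 1.289×10^8 / 2.998×10^8 = 0.429953
γ = 1/√(1 − 0.429953²) = 1.10760
Proper time: τ₀ = Δt/γ = 872.1/1.10760 = 787.4 h

τ₀ ≈ 787.4 h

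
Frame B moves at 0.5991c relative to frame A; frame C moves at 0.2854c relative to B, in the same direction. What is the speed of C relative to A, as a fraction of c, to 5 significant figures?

Compose boost 2: (0.2854 + 0.5991)/(1 + 0.2854×0.5991) = 0.88450/1.170983 = 0.75535

u ≈ 0.75535c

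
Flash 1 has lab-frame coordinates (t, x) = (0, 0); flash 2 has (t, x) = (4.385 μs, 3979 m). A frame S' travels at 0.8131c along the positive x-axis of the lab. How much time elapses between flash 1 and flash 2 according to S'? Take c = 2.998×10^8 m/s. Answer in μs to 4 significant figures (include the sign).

γ = 1/√(1 − 0.8131²) = 1.71785
Δt' = γ(Δt − vΔx/c²) = 1.71785 × (4.385 μs − 0.8131×3979 m / (2.998×10^8 m/s))
= 1.71785 × (-6.40661 μs) = -11.01 μs

Δt' ≈ -11.01 μs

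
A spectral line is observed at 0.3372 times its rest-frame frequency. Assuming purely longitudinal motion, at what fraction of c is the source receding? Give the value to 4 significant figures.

f_obs/f_src = √((1−β)/(1+β)) = 0.3372  ⇒  (1−β)/(1+β) = 0.113704
β = |1 − D²|/(1 + D²) = |1 − 0.113704|/(1 + 0.113704) = 0.7958

β ≈ 0.7958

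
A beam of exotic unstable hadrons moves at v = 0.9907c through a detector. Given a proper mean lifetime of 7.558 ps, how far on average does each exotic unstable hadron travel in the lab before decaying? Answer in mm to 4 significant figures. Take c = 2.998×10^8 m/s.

d ≈ 16.50 mm

γ = 1/√(1 − 0.9907²) = 7.34946
Dilated lifetime: Δt = γτ₀ = 7.34946 × 7.558 ps = 55.5472 ps
d = vΔt = 0.9907c × 55.5472 ps = 2.97012×10^8 m/s × 5.55472×10^-11 s = 16.50 mm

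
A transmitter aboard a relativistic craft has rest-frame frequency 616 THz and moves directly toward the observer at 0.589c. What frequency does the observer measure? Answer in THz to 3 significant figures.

f_obs ≈ 1210 THz

Relativistic Doppler: f_obs = f_src √((1+β)/(1−β))
= 616 × √(1.5890/0.41100) = 616 × 1.9663 = 1210 THz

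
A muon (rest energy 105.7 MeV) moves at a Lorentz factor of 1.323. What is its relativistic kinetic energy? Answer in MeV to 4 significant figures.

γ = 1.323 (given)
K = (γ − 1)m₀c² = (1.323 − 1) × 105.7 MeV = 0.323000 × 105.7 MeV = 34.14 MeV

K ≈ 34.14 MeV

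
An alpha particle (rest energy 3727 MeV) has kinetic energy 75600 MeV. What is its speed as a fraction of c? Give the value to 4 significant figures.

γ = 1 + K/(m₀c²) = 1 + 75600/3727 = 21.2844
β = √(1 − 1/γ²) = 0.9989

β ≈ 0.9989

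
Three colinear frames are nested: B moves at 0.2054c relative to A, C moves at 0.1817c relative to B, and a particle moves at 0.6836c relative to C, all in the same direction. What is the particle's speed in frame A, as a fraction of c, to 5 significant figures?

u ≈ 0.84198c

Compose boost 2: (0.1817 + 0.2054)/(1 + 0.1817×0.2054) = 0.38710/1.037321 = 0.3731728
Compose boost 3: (0.6836 + 0.3731728)/(1 + 0.6836×0.3731728) = 1.056773/1.255101 = 0.84198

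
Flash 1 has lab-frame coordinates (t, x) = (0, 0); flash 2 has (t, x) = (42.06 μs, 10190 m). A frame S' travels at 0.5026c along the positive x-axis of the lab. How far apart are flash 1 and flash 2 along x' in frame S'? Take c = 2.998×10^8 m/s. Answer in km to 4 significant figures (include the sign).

γ = 1/√(1 − 0.5026²) = 1.15671
Δx' = γ(Δx − vΔt) = 1.15671 × (10190 m − 0.5026×(2.998×10^8 m/s)×42.06×10^-6 s)
= 1.15671 × (3852.42 m) = 4.456 km

Δx' ≈ 4.456 km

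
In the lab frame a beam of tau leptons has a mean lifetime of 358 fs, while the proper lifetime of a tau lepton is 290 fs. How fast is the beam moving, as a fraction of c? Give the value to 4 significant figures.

γ = Δt/τ₀ = 358/290 = 1.23448
β = √(1 − 1/γ²) = √(1 − 1/1.23448²) = 0.5864

β ≈ 0.5864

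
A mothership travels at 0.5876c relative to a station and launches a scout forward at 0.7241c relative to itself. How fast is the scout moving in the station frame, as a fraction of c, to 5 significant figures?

u ≈ 0.92018c

Compose boost 2: (0.7241 + 0.5876)/(1 + 0.7241×0.5876) = 1.3117/1.425481 = 0.92018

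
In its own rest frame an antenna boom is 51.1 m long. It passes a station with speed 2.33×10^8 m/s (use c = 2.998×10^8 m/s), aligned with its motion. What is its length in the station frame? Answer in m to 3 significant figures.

β = v/c = 2.33×10^8 / 2.998×10^8 = 0.77718
γ = 1/√(1 − 0.77718²) = 1.5891
Length contraction: L = L₀/γ = 51.1/1.5891 = 32.2 m

L ≈ 32.2 m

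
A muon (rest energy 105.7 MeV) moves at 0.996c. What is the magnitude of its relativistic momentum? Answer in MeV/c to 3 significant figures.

p ≈ 1180 MeV/c

γ = 1/√(1 − 0.996²) = 11.192
p = γβm₀c = 11.192 × 0.996 × 105.7 MeV/c = 1180 MeV/c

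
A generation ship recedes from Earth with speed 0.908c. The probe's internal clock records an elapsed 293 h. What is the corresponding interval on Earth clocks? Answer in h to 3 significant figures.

Δt ≈ 699 h

γ = 1/√(1 − 0.908²) = 2.3868
Time dilation: Δt = γτ₀ = 2.3868 × 293 h = 699 h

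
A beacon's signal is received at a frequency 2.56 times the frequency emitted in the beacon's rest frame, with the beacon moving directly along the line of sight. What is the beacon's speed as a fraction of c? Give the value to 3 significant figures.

f_obs/f_src = √((1+β)/(1−β)) = 2.56  ⇒  (1+β)/(1−β) = 6.5536
β = |1 − D²|/(1 + D²) = |1 − 6.5536|/(1 + 6.5536) = 0.735

β ≈ 0.735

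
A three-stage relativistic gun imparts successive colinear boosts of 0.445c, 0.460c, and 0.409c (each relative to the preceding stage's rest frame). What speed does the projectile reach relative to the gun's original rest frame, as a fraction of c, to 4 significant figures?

u ≈ 0.8875c

Compose boost 2: (0.460 + 0.445)/(1 + 0.460×0.445) = 0.9050/1.20470 = 0.751224
Compose boost 3: (0.409 + 0.751224)/(1 + 0.409×0.751224) = 1.16022/1.30725 = 0.8875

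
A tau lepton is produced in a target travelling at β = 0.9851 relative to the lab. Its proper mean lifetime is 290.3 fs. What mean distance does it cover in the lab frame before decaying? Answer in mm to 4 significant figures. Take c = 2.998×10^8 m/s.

γ = 1/√(1 − 0.9851²) = 5.81454
Dilated lifetime: Δt = γτ₀ = 5.81454 × 290.3 fs = 1687.96 fs
d = vΔt = 0.9851c × 1687.96 fs = 2.95333×10^8 m/s × 1.68796×10^-12 s = 0.4985 mm

d ≈ 0.4985 mm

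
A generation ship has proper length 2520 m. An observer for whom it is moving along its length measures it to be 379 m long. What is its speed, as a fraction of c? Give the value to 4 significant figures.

γ = L₀/L = 2520/379 = 6.64908
β = √(1 − 1/γ²) = 0.9886

β ≈ 0.9886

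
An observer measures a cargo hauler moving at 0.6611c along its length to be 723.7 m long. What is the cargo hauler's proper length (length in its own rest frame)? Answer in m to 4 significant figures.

L₀ ≈ 964.6 m

γ = 1/√(1 − 0.6611²) = 1.33280
L₀ = γL = 1.33280 × 723.7 = 964.6 m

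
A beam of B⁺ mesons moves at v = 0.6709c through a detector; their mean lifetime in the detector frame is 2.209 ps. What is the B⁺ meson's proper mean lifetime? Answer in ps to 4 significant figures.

γ = 1/√(1 − 0.6709²) = 1.34853
Proper time: τ₀ = Δt/γ = 2.209/1.34853 = 1.638 ps

τ₀ ≈ 1.638 ps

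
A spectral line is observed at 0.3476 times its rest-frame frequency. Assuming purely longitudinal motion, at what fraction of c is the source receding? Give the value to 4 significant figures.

f_obs/f_src = √((1−β)/(1+β)) = 0.3476  ⇒  (1−β)/(1+β) = 0.120826
β = |1 − D²|/(1 + D²) = |1 − 0.120826|/(1 + 0.120826) = 0.7844

β ≈ 0.7844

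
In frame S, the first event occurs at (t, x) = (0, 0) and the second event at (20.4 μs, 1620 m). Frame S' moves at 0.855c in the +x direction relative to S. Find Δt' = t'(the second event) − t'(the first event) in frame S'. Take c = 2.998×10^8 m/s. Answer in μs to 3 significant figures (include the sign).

γ = 1/√(1 − 0.855²) = 1.9282
Δt' = γ(Δt − vΔx/c²) = 1.9282 × (20.4 μs − 0.855×1620 m / (2.998×10^8 m/s))
= 1.9282 × (15.780 μs) = 30.4 μs

Δt' ≈ 30.4 μs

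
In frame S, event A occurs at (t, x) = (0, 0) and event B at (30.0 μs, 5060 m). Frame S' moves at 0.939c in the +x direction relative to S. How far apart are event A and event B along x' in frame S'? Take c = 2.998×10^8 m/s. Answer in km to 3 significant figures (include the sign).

γ = 1/√(1 − 0.939²) = 2.9077
Δx' = γ(Δx − vΔt) = 2.9077 × (5060 m − 0.939×(2.998×10^8 m/s)×30.0×10^-6 s)
= 2.9077 × (-3385.4 m) = -9.84 km

Δx' ≈ -9.84 km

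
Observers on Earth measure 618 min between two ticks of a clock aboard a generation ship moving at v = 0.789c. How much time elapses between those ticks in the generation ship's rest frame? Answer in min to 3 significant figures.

γ = 1/√(1 − 0.789²) = 1.6276
Proper time: τ₀ = Δt/γ = 618/1.6276 = 380 min

τ₀ ≈ 380 min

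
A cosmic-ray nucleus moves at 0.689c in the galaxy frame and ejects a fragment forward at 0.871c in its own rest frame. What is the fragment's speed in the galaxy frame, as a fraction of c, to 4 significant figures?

u ≈ 0.9749c

Compose boost 2: (0.871 + 0.689)/(1 + 0.871×0.689) = 1.560/1.60012 = 0.9749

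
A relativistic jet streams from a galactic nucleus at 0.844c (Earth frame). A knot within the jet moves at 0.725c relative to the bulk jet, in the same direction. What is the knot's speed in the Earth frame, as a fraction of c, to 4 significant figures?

u ≈ 0.9734c

Relativistic velocity addition: u = (u' + v)/(1 + u'v/c²)
= (0.725 + 0.844)/(1 + 0.725×0.844) = 1.569/1.61190 = 0.9734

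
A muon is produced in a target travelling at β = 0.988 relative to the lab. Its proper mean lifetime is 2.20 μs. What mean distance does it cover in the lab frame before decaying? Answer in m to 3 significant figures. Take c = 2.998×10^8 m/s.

d ≈ 4220 m

γ = 1/√(1 − 0.988²) = 6.4744
Dilated lifetime: Δt = γτ₀ = 6.4744 × 2.20 μs = 14.244 μs
d = vΔt = 0.988c × 14.244 μs = 2.9620×10^8 m/s × 1.4244×10^-5 s = 4220 m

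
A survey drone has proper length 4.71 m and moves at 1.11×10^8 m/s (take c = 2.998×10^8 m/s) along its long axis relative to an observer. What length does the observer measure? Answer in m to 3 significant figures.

L ≈ 4.38 m

β = v/c = 1.11×10^8 / 2.998×10^8 = 0.37025
γ = 1/√(1 − 0.37025²) = 1.0765
Length contraction: L = L₀/γ = 4.71/1.0765 = 4.38 m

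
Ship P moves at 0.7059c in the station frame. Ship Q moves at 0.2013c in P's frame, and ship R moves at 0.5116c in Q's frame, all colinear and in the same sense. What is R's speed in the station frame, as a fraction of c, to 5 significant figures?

u ≈ 0.92858c

Compose boost 2: (0.2013 + 0.7059)/(1 + 0.2013×0.7059) = 0.90720/1.142098 = 0.7943279
Compose boost 3: (0.5116 + 0.7943279)/(1 + 0.5116×0.7943279) = 1.305928/1.406378 = 0.92858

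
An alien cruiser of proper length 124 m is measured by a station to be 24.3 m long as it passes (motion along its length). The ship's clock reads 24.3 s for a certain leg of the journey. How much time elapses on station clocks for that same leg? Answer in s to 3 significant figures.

Length contraction ⇒ γ = L₀/L = 124/24.3 = 5.1029
Time dilation: Δt = γτ₀ = 5.1029 × 24.3 s = 124 s

Δt ≈ 124 s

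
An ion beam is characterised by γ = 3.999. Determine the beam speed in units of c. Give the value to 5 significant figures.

β = √(1 − 1/γ²) = √(1 − 1/3.999²) = √(0.9374687) = 0.96823

β ≈ 0.96823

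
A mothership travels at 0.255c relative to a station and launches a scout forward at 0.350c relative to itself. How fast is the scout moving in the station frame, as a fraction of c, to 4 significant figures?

Compose boost 2: (0.350 + 0.255)/(1 + 0.350×0.255) = 0.6050/1.08925 = 0.5554

u ≈ 0.5554c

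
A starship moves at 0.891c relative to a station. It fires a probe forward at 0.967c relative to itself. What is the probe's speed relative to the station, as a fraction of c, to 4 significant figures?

Relativistic velocity addition: u = (u' + v)/(1 + u'v/c²)
= (0.967 + 0.891)/(1 + 0.967×0.891) = 1.858/1.86160 = 0.9981

u ≈ 0.9981c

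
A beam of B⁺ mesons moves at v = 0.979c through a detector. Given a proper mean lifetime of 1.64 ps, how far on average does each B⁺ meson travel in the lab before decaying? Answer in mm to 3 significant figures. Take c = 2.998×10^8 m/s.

γ = 1/√(1 − 0.979²) = 4.9053
Dilated lifetime: Δt = γτ₀ = 4.9053 × 1.64 ps = 8.0447 ps
d = vΔt = 0.979c × 8.0447 ps = 2.9350×10^8 m/s × 8.0447×10^-12 s = 2.36 mm

d ≈ 2.36 mm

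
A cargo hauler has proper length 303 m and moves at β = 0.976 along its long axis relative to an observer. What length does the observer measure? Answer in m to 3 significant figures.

L ≈ 66.0 m

γ = 1/√(1 − 0.976²) = 4.5920
Length contraction: L = L₀/γ = 303/4.5920 = 66.0 m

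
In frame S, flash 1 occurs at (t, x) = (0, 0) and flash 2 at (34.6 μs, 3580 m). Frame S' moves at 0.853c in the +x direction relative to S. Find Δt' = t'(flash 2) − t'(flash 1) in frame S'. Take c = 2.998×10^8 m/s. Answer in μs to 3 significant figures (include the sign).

Δt' ≈ 46.8 μs

γ = 1/√(1 − 0.853²) = 1.9160
Δt' = γ(Δt − vΔx/c²) = 1.9160 × (34.6 μs − 0.853×3580 m / (2.998×10^8 m/s))
= 1.9160 × (24.414 μs) = 46.8 μs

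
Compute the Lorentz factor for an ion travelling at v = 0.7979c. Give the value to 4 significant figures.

γ = 1/√(1 − β²) = 1/√(1 − 0.7979²) = 1/√(0.363356) = 1.659

γ ≈ 1.659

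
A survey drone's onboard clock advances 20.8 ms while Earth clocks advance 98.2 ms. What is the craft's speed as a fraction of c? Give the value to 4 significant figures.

γ = Δt/τ₀ = 98.2/20.8 = 4.72115
β = √(1 − 1/γ²) = √(1 − 1/4.72115²) = 0.9773

β ≈ 0.9773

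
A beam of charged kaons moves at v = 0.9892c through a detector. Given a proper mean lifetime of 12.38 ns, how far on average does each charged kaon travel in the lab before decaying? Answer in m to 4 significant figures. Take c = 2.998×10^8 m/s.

d ≈ 25.05 m

γ = 1/√(1 − 0.9892²) = 6.82258
Dilated lifetime: Δt = γτ₀ = 6.82258 × 12.38 ns = 84.4636 ns
d = vΔt = 0.9892c × 84.4636 ns = 2.96562×10^8 m/s × 8.44636×10^-8 s = 25.05 m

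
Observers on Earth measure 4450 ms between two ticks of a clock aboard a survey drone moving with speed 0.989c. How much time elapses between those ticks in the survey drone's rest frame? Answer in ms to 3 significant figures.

γ = 1/√(1 − 0.989²) = 6.7606
Proper time: τ₀ = Δt/γ = 4450/6.7606 = 658 ms

τ₀ ≈ 658 ms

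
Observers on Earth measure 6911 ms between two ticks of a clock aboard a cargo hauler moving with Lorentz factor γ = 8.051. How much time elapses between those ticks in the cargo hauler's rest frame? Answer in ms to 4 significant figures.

γ = 8.051 (given)
Proper time: τ₀ = Δt/γ = 6911/8.051 = 858.4 ms

τ₀ ≈ 858.4 ms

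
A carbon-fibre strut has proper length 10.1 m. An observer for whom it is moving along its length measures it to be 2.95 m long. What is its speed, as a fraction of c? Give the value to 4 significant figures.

γ = L₀/L = 10.1/2.95 = 3.42373
β = √(1 − 1/γ²) = 0.9564

β ≈ 0.9564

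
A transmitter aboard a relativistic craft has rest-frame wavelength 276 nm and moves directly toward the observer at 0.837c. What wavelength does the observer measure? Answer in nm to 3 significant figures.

λ_obs ≈ 82.2 nm

Relativistic Doppler: λ_obs = λ_src √((1−β)/(1+β))
= 276 × √(0.16300/1.8370) = 276 × 0.29788 = 82.2 nm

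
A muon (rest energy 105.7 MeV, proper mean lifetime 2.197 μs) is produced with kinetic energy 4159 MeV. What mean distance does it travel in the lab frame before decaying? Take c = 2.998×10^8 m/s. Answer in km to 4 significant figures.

γ = 1 + K/(m₀c²) = 1 + 4159/105.7 = 40.3472
β = √(1 − 1/γ²) = 0.999693
Dilated lifetime: γτ₀ = 40.3472 × 2.197 μs = 88.6428 μs
d = βc·γτ₀ = 0.999693 × (2.998×10^8 m/s) × 8.86428×10^-5 s = 26.57 km

d ≈ 26.57 km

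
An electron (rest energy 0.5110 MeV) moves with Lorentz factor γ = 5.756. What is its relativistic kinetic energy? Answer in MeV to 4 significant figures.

K ≈ 2.430 MeV

γ = 5.756 (given)
K = (γ − 1)m₀c² = (5.756 − 1) × 0.5110 MeV = 4.75600 × 0.5110 MeV = 2.430 MeV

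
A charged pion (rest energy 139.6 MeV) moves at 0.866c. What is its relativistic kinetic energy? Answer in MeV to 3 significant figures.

γ = 1/√(1 − 0.866²) = 1.9998
K = (γ − 1)m₀c² = (1.9998 − 1) × 139.6 MeV = 0.99982 × 139.6 MeV = 140 MeV

K ≈ 140 MeV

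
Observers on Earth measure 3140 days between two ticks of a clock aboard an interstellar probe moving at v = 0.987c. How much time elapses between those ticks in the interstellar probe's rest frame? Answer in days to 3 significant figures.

τ₀ ≈ 505 days

γ = 1/√(1 − 0.987²) = 6.2220
Proper time: τ₀ = Δt/γ = 3140/6.2220 = 505 days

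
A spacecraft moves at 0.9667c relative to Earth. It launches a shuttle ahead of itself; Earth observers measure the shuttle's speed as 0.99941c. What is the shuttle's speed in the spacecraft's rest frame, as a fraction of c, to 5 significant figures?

Inverse velocity addition: u' = (u − v)/(1 − uv/c²)
= (0.99941 − 0.9667)/(1 − 0.99941×0.9667) = 0.032710/0.03387035 = 0.96574

u' ≈ 0.96574c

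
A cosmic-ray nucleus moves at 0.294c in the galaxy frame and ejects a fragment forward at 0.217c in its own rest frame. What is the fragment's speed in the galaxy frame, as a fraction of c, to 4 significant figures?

Compose boost 2: (0.217 + 0.294)/(1 + 0.217×0.294) = 0.5110/1.06380 = 0.4804

u ≈ 0.4804c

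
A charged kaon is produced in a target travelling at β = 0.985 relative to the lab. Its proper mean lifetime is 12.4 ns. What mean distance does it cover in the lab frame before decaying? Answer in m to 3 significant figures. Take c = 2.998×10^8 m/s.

γ = 1/√(1 − 0.985²) = 5.7953
Dilated lifetime: Δt = γτ₀ = 5.7953 × 12.4 ns = 71.861 ns
d = vΔt = 0.985c × 71.861 ns = 2.9530×10^8 m/s × 7.1861×10^-8 s = 21.2 m

d ≈ 21.2 m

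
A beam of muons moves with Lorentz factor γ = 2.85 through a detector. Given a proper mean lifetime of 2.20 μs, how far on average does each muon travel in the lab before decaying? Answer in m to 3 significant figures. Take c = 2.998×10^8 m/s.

β = √(1 − 1/γ²) = √(1 − 1/2.85²) = 0.93642
Dilated lifetime: Δt = γτ₀ = 2.85 × 2.20 μs = 6.2700 μs
d = vΔt = 0.93642c × 6.2700 μs = 2.8074×10^8 m/s × 6.2700×10^-6 s = 1760 m

d ≈ 1760 m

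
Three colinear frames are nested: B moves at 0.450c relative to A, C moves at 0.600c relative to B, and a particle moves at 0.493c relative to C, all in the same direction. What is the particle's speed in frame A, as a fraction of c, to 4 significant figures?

u ≈ 0.9376c

Compose boost 2: (0.600 + 0.450)/(1 + 0.600×0.450) = 1.050/1.27000 = 0.826772
Compose boost 3: (0.493 + 0.826772)/(1 + 0.493×0.826772) = 1.31977/1.40760 = 0.9376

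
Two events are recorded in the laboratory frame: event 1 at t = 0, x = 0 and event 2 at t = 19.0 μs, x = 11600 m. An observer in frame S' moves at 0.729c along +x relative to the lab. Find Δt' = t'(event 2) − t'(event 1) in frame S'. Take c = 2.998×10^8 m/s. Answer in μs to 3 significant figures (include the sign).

γ = 1/√(1 − 0.729²) = 1.4609
Δt' = γ(Δt − vΔx/c²) = 1.4609 × (19.0 μs − 0.729×11600 m / (2.998×10^8 m/s))
= 1.4609 × (-9.2068 μs) = -13.5 μs

Δt' ≈ -13.5 μs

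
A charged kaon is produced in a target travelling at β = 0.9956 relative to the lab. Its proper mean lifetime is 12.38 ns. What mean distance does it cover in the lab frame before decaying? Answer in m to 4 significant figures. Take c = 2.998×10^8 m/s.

d ≈ 39.43 m

γ = 1/√(1 − 0.9956²) = 10.6718
Dilated lifetime: Δt = γτ₀ = 10.6718 × 12.38 ns = 132.117 ns
d = vΔt = 0.9956c × 132.117 ns = 2.98481×10^8 m/s × 1.32117×10^-7 s = 39.43 m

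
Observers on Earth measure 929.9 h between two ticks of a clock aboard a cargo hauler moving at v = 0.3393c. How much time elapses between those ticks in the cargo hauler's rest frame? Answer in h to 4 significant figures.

τ₀ ≈ 874.7 h

γ = 1/√(1 − 0.3393²) = 1.06306
Proper time: τ₀ = Δt/γ = 929.9/1.06306 = 874.7 h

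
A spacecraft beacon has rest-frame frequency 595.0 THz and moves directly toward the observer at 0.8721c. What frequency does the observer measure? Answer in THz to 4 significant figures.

Relativistic Doppler: f_obs = f_src √((1+β)/(1−β))
= 595.0 × √(1.87210/0.127900) = 595.0 × 3.82586 = 2276 THz

f_obs ≈ 2276 THz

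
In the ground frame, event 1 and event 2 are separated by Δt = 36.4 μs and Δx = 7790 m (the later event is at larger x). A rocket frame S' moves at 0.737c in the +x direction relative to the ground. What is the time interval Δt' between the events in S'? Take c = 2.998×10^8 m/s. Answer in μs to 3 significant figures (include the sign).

γ = 1/√(1 − 0.737²) = 1.4795
Δt' = γ(Δt − vΔx/c²) = 1.4795 × (36.4 μs − 0.737×7790 m / (2.998×10^8 m/s))
= 1.4795 × (17.250 μs) = 25.5 μs

Δt' ≈ 25.5 μs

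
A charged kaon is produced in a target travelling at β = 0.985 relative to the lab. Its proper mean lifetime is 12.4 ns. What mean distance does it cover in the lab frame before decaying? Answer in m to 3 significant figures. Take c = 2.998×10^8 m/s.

d ≈ 21.2 m

γ = 1/√(1 − 0.985²) = 5.7953
Dilated lifetime: Δt = γτ₀ = 5.7953 × 12.4 ns = 71.861 ns
d = vΔt = 0.985c × 71.861 ns = 2.9530×10^8 m/s × 7.1861×10^-8 s = 21.2 m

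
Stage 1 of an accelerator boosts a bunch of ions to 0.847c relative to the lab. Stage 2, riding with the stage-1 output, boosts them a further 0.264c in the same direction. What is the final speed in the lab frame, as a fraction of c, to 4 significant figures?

Compose boost 2: (0.264 + 0.847)/(1 + 0.264×0.847) = 1.111/1.22361 = 0.9080

u ≈ 0.9080c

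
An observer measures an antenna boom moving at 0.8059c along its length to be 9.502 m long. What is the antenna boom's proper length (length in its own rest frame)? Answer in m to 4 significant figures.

γ = 1/√(1 − 0.8059²) = 1.68904
L₀ = γL = 1.68904 × 9.502 = 16.05 m

L₀ ≈ 16.05 m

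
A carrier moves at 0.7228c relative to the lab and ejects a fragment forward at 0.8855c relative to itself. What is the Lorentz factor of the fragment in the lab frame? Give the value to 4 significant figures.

γ ≈ 5.108

u_lab = (0.8855 + 0.7228)/(1 + 0.8855×0.7228) = 1.6083/1.640039 = 0.9806472
γ = 1/√(1 − 0.9806472²) = 5.108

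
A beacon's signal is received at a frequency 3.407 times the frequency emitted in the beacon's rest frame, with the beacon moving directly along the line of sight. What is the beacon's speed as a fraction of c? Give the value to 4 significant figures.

β ≈ 0.8414

f_obs/f_src = √((1+β)/(1−β)) = 3.407  ⇒  (1+β)/(1−β) = 11.6076
β = |1 − D²|/(1 + D²) = |1 − 11.6076|/(1 + 11.6076) = 0.8414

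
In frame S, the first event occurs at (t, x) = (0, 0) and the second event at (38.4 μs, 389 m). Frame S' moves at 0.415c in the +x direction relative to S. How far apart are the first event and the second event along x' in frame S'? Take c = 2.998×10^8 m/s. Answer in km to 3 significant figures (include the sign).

Δx' ≈ -4.82 km

γ = 1/√(1 − 0.415²) = 1.0991
Δx' = γ(Δx − vΔt) = 1.0991 × (389 m − 0.415×(2.998×10^8 m/s)×38.4×10^-6 s)
= 1.0991 × (-4388.6 m) = -4.82 km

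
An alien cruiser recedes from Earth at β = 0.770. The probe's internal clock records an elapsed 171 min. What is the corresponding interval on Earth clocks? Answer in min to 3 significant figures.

Δt ≈ 268 min

γ = 1/√(1 − 0.770²) = 1.5673
Time dilation: Δt = γτ₀ = 1.5673 × 171 min = 268 min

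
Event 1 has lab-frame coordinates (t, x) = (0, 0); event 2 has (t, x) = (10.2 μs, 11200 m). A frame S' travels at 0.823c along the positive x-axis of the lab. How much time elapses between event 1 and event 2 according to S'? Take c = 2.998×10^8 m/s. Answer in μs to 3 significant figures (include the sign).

γ = 1/√(1 − 0.823²) = 1.7604
Δt' = γ(Δt − vΔx/c²) = 1.7604 × (10.2 μs − 0.823×11200 m / (2.998×10^8 m/s))
= 1.7604 × (-20.546 μs) = -36.2 μs

Δt' ≈ -36.2 μs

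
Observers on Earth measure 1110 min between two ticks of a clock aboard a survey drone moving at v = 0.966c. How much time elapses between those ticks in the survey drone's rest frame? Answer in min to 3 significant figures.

γ = 1/√(1 − 0.966²) = 3.8678
Proper time: τ₀ = Δt/γ = 1110/3.8678 = 287 min

τ₀ ≈ 287 min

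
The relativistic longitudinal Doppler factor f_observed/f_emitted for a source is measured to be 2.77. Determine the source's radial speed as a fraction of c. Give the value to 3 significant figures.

β ≈ 0.769

f_obs/f_src = √((1+β)/(1−β)) = 2.77  ⇒  (1+β)/(1−β) = 7.6729
β = |1 − D²|/(1 + D²) = |1 − 7.6729|/(1 + 7.6729) = 0.769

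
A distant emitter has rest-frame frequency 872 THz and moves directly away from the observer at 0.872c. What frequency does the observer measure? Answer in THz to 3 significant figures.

f_obs ≈ 228 THz

Relativistic Doppler: f_obs = f_src √((1−β)/(1+β))
= 872 × √(0.12800/1.8720) = 872 × 0.26149 = 228 THz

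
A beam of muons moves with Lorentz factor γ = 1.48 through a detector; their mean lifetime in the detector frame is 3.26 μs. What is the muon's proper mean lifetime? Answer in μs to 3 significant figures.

γ = 1.48 (given)
Proper time: τ₀ = Δt/γ = 3.26/1.48 = 2.20 μs

τ₀ ≈ 2.20 μs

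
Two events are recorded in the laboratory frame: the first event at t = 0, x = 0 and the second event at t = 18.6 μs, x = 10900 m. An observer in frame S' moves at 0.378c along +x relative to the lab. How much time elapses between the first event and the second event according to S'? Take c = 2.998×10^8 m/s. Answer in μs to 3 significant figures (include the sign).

γ = 1/√(1 − 0.378²) = 1.0801
Δt' = γ(Δt − vΔx/c²) = 1.0801 × (18.6 μs − 0.378×10900 m / (2.998×10^8 m/s))
= 1.0801 × (4.8568 μs) = 5.25 μs

Δt' ≈ 5.25 μs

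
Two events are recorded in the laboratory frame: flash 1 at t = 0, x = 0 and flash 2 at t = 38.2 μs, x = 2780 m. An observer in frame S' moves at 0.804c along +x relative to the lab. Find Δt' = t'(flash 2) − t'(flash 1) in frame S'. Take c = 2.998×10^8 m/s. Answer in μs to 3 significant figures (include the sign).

γ = 1/√(1 − 0.804²) = 1.6817
Δt' = γ(Δt − vΔx/c²) = 1.6817 × (38.2 μs − 0.804×2780 m / (2.998×10^8 m/s))
= 1.6817 × (30.745 μs) = 51.7 μs

Δt' ≈ 51.7 μs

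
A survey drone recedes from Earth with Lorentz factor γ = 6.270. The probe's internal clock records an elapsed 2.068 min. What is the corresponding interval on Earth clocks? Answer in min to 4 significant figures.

γ = 6.270 (given)
Time dilation: Δt = γτ₀ = 6.270 × 2.068 min = 12.97 min

Δt ≈ 12.97 min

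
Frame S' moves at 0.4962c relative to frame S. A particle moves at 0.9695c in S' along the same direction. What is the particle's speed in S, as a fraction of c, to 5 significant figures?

Relativistic velocity addition: u = (u' + v)/(1 + u'v/c²)
= (0.9695 + 0.4962)/(1 + 0.9695×0.4962) = 1.4657/1.481066 = 0.98963

u ≈ 0.98963c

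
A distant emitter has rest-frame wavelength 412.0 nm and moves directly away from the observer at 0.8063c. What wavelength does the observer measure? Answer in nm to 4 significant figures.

λ_obs ≈ 1258 nm

Relativistic Doppler: λ_obs = λ_src √((1+β)/(1−β))
= 412.0 × √(1.80630/0.193700) = 412.0 × 3.05373 = 1258 nm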